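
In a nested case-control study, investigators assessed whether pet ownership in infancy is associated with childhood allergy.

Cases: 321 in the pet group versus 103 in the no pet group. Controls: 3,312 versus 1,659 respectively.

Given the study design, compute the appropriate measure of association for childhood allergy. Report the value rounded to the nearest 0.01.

From the description: a = 321, b = 3312, c = 103, d = 1659.
This is a nested case-control study: participants were sampled on outcome status, so risks in the source population cannot be estimated directly — relative risk is not valid here. The odds ratio is the appropriate measure.
OR = (a·d)/(b·c) = (321 × 1659) / (3312 × 103) = 532539 / 341136 = 1.56108

1.56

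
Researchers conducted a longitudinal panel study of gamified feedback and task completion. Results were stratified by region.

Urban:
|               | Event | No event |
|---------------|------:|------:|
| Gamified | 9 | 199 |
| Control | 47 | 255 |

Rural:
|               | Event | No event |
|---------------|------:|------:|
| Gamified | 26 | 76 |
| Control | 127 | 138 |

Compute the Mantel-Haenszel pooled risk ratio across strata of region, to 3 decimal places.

0.443

RR_MH = Σ(aᵢ·n₀ᵢ/nᵢ) / Σ(cᵢ·n₁ᵢ/nᵢ), with n₁ᵢ = aᵢ+bᵢ (exposed), n₀ᵢ = cᵢ+dᵢ (unexposed), nᵢ = n₁ᵢ+n₀ᵢ.
Stratum 1 (Urban): n₁ = 208, n₀ = 302, n = 510; a·n₀/n = 9·302/510 = 5.3294; c·n₁/n = 47·208/510 = 19.1686
Stratum 2 (Rural): n₁ = 102, n₀ = 265, n = 367; a·n₀/n = 26·265/367 = 18.7738; c·n₁/n = 127·102/367 = 35.2970
RR_MH = (5.3294 + 18.7738) / (19.1686 + 35.2970) = 24.1033 / 54.4656 = 0.44254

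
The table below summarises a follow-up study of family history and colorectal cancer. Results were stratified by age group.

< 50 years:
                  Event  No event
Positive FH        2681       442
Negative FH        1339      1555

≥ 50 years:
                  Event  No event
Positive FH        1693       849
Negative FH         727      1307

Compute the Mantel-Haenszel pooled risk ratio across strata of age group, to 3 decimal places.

1.858

RR_MH = Σ(aᵢ·n₀ᵢ/nᵢ) / Σ(cᵢ·n₁ᵢ/nᵢ), with n₁ᵢ = aᵢ+bᵢ (exposed), n₀ᵢ = cᵢ+dᵢ (unexposed), nᵢ = n₁ᵢ+n₀ᵢ.
Stratum 1 (< 50 years): n₁ = 3123, n₀ = 2894, n = 6017; a·n₀/n = 2681·2894/6017 = 1289.4821; c·n₁/n = 1339·3123/6017 = 694.9804
Stratum 2 (≥ 50 years): n₁ = 2542, n₀ = 2034, n = 4576; a·n₀/n = 1693·2034/4576 = 752.5267; c·n₁/n = 727·2542/4576 = 403.8536
RR_MH = (1289.4821 + 752.5267) / (694.9804 + 403.8536) = 2042.0088 / 1098.8340 = 1.85834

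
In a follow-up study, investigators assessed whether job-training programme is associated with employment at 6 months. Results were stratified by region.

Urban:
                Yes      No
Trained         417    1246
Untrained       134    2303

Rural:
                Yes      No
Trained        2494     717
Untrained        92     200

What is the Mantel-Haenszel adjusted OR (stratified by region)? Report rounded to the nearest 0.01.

6.32

OR_MH = Σ(aᵢdᵢ/nᵢ) / Σ(bᵢcᵢ/nᵢ), where nᵢ is the stratum total.
Stratum 1 (Urban): n = 4100; a·d/n = 417·2303/4100 = 234.2320; b·c/n = 1246·134/4100 = 40.7229
Stratum 2 (Rural): n = 3503; a·d/n = 2494·200/3503 = 142.3922; b·c/n = 717·92/3503 = 18.8307
OR_MH = (234.2320 + 142.3922) / (40.7229 + 18.8307) = 376.6242 / 59.5536 = 6.32412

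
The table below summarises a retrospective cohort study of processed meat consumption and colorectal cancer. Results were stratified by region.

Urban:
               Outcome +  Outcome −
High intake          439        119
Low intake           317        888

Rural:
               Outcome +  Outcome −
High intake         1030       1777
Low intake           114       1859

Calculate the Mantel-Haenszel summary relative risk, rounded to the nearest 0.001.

RR_MH = Σ(aᵢ·n₀ᵢ/nᵢ) / Σ(cᵢ·n₁ᵢ/nᵢ), with n₁ᵢ = aᵢ+bᵢ (exposed), n₀ᵢ = cᵢ+dᵢ (unexposed), nᵢ = n₁ᵢ+n₀ᵢ.
Stratum 1 (Urban): n₁ = 558, n₀ = 1205, n = 1763; a·n₀/n = 439·1205/1763 = 300.0539; c·n₁/n = 317·558/1763 = 100.3324
Stratum 2 (Rural): n₁ = 2807, n₀ = 1973, n = 4780; a·n₀/n = 1030·1973/4780 = 425.1444; c·n₁/n = 114·2807/4780 = 66.9452
RR_MH = (300.0539 + 425.1444) / (100.3324 + 66.9452) = 725.1982 / 167.2776 = 4.33530

4.335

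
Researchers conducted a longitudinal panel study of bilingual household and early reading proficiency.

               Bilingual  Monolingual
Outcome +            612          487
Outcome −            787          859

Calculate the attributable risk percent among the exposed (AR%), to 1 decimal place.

17.3

Reading the table with exposure as columns: a = 612 (Bilingual, case), b = 787 (Bilingual, non-case), c = 487 (Monolingual, case), d = 859.
Risk in exposed = 612/1399 = 0.43746; risk in unexposed = 487/1346 = 0.36181.
RR = 0.43746/0.36181 = 1.20907
AR% = (RR − 1)/RR × 100 = (1.20907 − 1)/1.20907 × 100 = 17.2915%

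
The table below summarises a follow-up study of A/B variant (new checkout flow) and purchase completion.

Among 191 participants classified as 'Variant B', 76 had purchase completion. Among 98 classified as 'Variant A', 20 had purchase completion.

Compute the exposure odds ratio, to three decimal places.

From the description: a = 76, b = 115, c = 20, d = 78.
OR = (a·d)/(b·c) = (76 × 78) / (115 × 20) = 5928 / 2300 = 2.57739
The odds of purchase completion are about 2.58 times as high in the variant b group.

2.577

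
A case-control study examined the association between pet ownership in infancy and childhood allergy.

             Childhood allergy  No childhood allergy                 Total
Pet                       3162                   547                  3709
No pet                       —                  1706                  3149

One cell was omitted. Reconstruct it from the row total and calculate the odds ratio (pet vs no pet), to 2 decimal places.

The missing cell is in the unexposed row: 3149 − 1706 = 1443.
So a = 3162, b = 547, c = 1443, d = 1706.
OR = (a·d)/(b·c) = (3162 × 1706) / (547 × 1443) = 5394372 / 789321 = 6.83419

6.83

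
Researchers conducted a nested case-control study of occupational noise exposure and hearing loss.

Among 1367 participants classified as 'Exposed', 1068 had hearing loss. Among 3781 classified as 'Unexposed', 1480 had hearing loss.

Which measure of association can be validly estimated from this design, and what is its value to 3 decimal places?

5.553

From the description: a = 1068, b = 299, c = 1480, d = 2301.
This is a nested case-control study: participants were sampled on outcome status, so risks in the source population cannot be estimated directly — relative risk is not valid here. The odds ratio is the appropriate measure.
OR = (a·d)/(b·c) = (1068 × 2301) / (299 × 1480) = 2457468 / 442520 = 5.55335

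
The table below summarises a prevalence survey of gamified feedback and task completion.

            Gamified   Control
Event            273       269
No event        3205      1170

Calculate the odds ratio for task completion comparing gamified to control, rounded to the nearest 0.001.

Reading the table with exposure as columns: a = 273 (Gamified, case), b = 3205 (Gamified, non-case), c = 269 (Control, case), d = 1170.
OR = (a·d)/(b·c) = (273 × 1170) / (3205 × 269) = 319410 / 862145 = 0.37048
Exposure is associated with lower odds of task completion (OR = 0.37 < 1).

0.370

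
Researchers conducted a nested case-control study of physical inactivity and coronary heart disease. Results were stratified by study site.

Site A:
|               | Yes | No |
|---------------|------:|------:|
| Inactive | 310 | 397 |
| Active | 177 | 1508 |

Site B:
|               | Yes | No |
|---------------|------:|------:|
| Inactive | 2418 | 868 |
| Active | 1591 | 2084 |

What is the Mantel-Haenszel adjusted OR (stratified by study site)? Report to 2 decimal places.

4.04

OR_MH = Σ(aᵢdᵢ/nᵢ) / Σ(bᵢcᵢ/nᵢ), where nᵢ is the stratum total.
Stratum 1 (Site A): n = 2392; a·d/n = 310·1508/2392 = 195.4348; b·c/n = 397·177/2392 = 29.3767
Stratum 2 (Site B): n = 6961; a·d/n = 2418·2084/6961 = 723.9063; b·c/n = 868·1591/6961 = 198.3893
OR_MH = (195.4348 + 723.9063) / (29.3767 + 198.3893) = 919.3411 / 227.7660 = 4.03634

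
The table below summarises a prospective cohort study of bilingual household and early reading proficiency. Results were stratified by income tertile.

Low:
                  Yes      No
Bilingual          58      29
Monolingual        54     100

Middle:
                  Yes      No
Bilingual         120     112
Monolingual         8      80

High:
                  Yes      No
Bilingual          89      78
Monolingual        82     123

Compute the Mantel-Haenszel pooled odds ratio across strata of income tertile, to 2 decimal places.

3.15

OR_MH = Σ(aᵢdᵢ/nᵢ) / Σ(bᵢcᵢ/nᵢ), where nᵢ is the stratum total.
Stratum 1 (Low): n = 241; a·d/n = 58·100/241 = 24.0664; b·c/n = 29·54/241 = 6.4979
Stratum 2 (Middle): n = 320; a·d/n = 120·80/320 = 30.0000; b·c/n = 112·8/320 = 2.8000
Stratum 3 (High): n = 372; a·d/n = 89·123/372 = 29.4274; b·c/n = 78·82/372 = 17.1935
OR_MH = (24.0664 + 30.0000 + 29.4274) / (6.4979 + 2.8000 + 17.1935) = 83.4938 / 26.4915 = 3.15172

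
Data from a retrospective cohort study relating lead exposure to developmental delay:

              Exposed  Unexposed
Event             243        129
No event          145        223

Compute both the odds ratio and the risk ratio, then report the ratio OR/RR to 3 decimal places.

Reading the table with exposure as columns: a = 243 (Exposed, case), b = 145 (Exposed, non-case), c = 129 (Unexposed, case), d = 223.
OR = (243·223)/(145·129) = 54189/18705 = 2.89703
Risk in exposed = 243/388 = 0.62629; risk in unexposed = 129/352 = 0.36648; RR = 1.70894
OR/RR = 2.89703 / 1.70894 = 1.69522
The outcome is not rare, so the OR lies further from 1 than the RR.

1.695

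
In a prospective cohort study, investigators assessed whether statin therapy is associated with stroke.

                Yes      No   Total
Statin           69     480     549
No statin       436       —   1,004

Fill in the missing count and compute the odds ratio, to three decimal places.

0.187

The missing cell is in the unexposed row: 1004 − 436 = 568.
So a = 69, b = 480, c = 436, d = 568.
OR = (a·d)/(b·c) = (69 × 568) / (480 × 436) = 39192 / 209280 = 0.18727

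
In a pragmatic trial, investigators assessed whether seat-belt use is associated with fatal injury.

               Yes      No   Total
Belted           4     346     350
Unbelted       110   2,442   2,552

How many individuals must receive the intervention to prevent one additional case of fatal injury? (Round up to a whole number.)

Risk in treated group = 4/350 = 0.01143; risk in control = 110/2552 = 0.04310.
Absolute risk reduction = 0.04310 − 0.01143 = 0.03167
NNT = 1 / ARR = 1 / 0.03167 = 31.571 → round up → 32

32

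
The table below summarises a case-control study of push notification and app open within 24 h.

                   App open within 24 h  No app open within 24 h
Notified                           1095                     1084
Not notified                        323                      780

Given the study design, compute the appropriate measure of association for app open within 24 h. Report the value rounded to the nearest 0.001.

Cells: a = 1095, b = 1084, c = 323, d = 780.
This is a case-control study: participants were sampled on outcome status, so risks in the source population cannot be estimated directly — relative risk is not valid here. The odds ratio is the appropriate measure.
OR = (a·d)/(b·c) = (1095 × 780) / (1084 × 323) = 854100 / 350132 = 2.43937

2.439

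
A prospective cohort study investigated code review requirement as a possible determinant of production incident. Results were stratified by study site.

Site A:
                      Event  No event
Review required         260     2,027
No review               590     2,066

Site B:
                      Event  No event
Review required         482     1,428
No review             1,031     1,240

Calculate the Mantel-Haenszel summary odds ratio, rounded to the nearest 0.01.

0.42

OR_MH = Σ(aᵢdᵢ/nᵢ) / Σ(bᵢcᵢ/nᵢ), where nᵢ is the stratum total.
Stratum 1 (Site A): n = 4943; a·d/n = 260·2066/4943 = 108.6708; b·c/n = 2027·590/4943 = 241.9442
Stratum 2 (Site B): n = 4181; a·d/n = 482·1240/4181 = 142.9514; b·c/n = 1428·1031/4181 = 352.1330
OR_MH = (108.6708 + 142.9514) / (241.9442 + 352.1330) = 251.6223 / 594.0771 = 0.42355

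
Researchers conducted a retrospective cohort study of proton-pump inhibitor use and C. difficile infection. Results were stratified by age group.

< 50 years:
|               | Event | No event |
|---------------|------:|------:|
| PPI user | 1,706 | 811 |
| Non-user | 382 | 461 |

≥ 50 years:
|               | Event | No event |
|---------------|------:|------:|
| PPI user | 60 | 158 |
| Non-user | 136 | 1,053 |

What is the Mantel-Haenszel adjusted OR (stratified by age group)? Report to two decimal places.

2.60

OR_MH = Σ(aᵢdᵢ/nᵢ) / Σ(bᵢcᵢ/nᵢ), where nᵢ is the stratum total.
Stratum 1 (< 50 years): n = 3360; a·d/n = 1706·461/3360 = 234.0673; b·c/n = 811·382/3360 = 92.2030
Stratum 2 (≥ 50 years): n = 1407; a·d/n = 60·1053/1407 = 44.9041; b·c/n = 158·136/1407 = 15.2722
OR_MH = (234.0673 + 44.9041) / (92.2030 + 15.2722) = 278.9713 / 107.4752 = 2.59568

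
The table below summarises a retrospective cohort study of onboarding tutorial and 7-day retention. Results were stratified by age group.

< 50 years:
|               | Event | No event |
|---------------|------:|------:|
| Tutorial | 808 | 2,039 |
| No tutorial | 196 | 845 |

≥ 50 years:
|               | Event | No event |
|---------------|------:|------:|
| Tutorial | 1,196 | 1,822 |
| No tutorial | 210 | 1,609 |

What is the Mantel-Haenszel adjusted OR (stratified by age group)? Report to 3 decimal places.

3.153

OR_MH = Σ(aᵢdᵢ/nᵢ) / Σ(bᵢcᵢ/nᵢ), where nᵢ is the stratum total.
Stratum 1 (< 50 years): n = 3888; a·d/n = 808·845/3888 = 175.6070; b·c/n = 2039·196/3888 = 102.7891
Stratum 2 (≥ 50 years): n = 4837; a·d/n = 1196·1609/4837 = 397.8425; b·c/n = 1822·210/4837 = 79.1027
OR_MH = (175.6070 + 397.8425) / (102.7891 + 79.1027) = 573.4495 / 181.8918 = 3.15269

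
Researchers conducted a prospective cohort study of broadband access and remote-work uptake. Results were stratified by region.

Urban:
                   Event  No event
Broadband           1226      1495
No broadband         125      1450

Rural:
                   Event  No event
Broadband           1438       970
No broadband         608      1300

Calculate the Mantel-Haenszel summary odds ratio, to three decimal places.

4.701

OR_MH = Σ(aᵢdᵢ/nᵢ) / Σ(bᵢcᵢ/nᵢ), where nᵢ is the stratum total.
Stratum 1 (Urban): n = 4296; a·d/n = 1226·1450/4296 = 413.8035; b·c/n = 1495·125/4296 = 43.4998
Stratum 2 (Rural): n = 4316; a·d/n = 1438·1300/4316 = 433.1325; b·c/n = 970·608/4316 = 136.6450
OR_MH = (413.8035 + 433.1325) / (43.4998 + 136.6450) = 846.9361 / 180.1448 = 4.70142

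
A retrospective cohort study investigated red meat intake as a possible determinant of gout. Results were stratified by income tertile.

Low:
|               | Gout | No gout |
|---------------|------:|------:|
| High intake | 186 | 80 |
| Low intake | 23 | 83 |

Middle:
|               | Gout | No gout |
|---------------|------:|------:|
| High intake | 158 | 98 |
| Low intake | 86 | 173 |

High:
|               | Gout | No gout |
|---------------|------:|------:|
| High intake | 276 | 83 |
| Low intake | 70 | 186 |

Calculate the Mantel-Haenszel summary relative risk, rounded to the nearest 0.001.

RR_MH = Σ(aᵢ·n₀ᵢ/nᵢ) / Σ(cᵢ·n₁ᵢ/nᵢ), with n₁ᵢ = aᵢ+bᵢ (exposed), n₀ᵢ = cᵢ+dᵢ (unexposed), nᵢ = n₁ᵢ+n₀ᵢ.
Stratum 1 (Low): n₁ = 266, n₀ = 106, n = 372; a·n₀/n = 186·106/372 = 53.0000; c·n₁/n = 23·266/372 = 16.4462
Stratum 2 (Middle): n₁ = 256, n₀ = 259, n = 515; a·n₀/n = 158·259/515 = 79.4602; c·n₁/n = 86·256/515 = 42.7495
Stratum 3 (High): n₁ = 359, n₀ = 256, n = 615; a·n₀/n = 276·256/615 = 114.8878; c·n₁/n = 70·359/615 = 40.8618
RR_MH = (53.0000 + 79.4602 + 114.8878) / (16.4462 + 42.7495 + 40.8618) = 247.3480 / 100.0575 = 2.47206

2.472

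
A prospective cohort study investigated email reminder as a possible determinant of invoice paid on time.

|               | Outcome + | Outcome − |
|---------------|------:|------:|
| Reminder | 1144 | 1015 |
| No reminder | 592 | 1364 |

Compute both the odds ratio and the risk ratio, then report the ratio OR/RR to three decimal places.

Cells: a = 1144, b = 1015, c = 592, d = 1364.
OR = (1144·1364)/(1015·592) = 1560416/600880 = 2.59688
Risk in exposed = 1144/2159 = 0.52987; risk in unexposed = 592/1956 = 0.30266; RR = 1.75074
OR/RR = 2.59688 / 1.75074 = 1.48331
The outcome is not rare, so the OR lies further from 1 than the RR.

1.483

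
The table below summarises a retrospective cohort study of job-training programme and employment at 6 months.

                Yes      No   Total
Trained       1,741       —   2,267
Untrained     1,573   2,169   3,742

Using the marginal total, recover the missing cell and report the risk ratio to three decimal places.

The missing cell is in the exposed row: 2267 − 1741 = 526.
So a = 1741, b = 526, c = 1573, d = 2169.
RR = [a/(a+b)] / [c/(c+d)] = (1741/2267) / (1573/3742) = 0.76798/0.42036 = 1.82693

1.827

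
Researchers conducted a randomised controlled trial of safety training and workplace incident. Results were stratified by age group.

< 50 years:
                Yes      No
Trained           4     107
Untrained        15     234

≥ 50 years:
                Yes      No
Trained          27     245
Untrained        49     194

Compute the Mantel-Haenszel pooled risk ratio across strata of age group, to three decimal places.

0.508

RR_MH = Σ(aᵢ·n₀ᵢ/nᵢ) / Σ(cᵢ·n₁ᵢ/nᵢ), with n₁ᵢ = aᵢ+bᵢ (exposed), n₀ᵢ = cᵢ+dᵢ (unexposed), nᵢ = n₁ᵢ+n₀ᵢ.
Stratum 1 (< 50 years): n₁ = 111, n₀ = 249, n = 360; a·n₀/n = 4·249/360 = 2.7667; c·n₁/n = 15·111/360 = 4.6250
Stratum 2 (≥ 50 years): n₁ = 272, n₀ = 243, n = 515; a·n₀/n = 27·243/515 = 12.7398; c·n₁/n = 49·272/515 = 25.8796
RR_MH = (2.7667 + 12.7398) / (4.6250 + 25.8796) = 15.5065 / 30.5046 = 0.50833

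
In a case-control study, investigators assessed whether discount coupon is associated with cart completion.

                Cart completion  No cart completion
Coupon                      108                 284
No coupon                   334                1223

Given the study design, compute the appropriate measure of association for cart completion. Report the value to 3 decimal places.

Cells: a = 108, b = 284, c = 334, d = 1223.
This is a case-control study: participants were sampled on outcome status, so risks in the source population cannot be estimated directly — relative risk is not valid here. The odds ratio is the appropriate measure.
OR = (a·d)/(b·c) = (108 × 1223) / (284 × 334) = 132084 / 94856 = 1.39247

1.392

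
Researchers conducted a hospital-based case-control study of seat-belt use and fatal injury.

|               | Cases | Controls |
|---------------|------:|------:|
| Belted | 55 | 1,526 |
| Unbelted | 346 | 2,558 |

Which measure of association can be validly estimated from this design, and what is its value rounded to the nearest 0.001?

Cells: a = 55, b = 1526, c = 346, d = 2558.
This is a hospital-based case-control study: participants were sampled on outcome status, so risks in the source population cannot be estimated directly — relative risk is not valid here. The odds ratio is the appropriate measure.
OR = (a·d)/(b·c) = (55 × 2558) / (1526 × 346) = 140690 / 527996 = 0.26646

0.266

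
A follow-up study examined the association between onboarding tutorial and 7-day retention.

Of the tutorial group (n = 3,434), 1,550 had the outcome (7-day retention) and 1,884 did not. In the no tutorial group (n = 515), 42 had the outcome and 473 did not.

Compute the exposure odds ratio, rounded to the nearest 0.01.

From the description: a = 1550, b = 1884, c = 42, d = 473.
OR = (a·d)/(b·c) = (1550 × 473) / (1884 × 42) = 733150 / 79128 = 9.26537
The odds of 7-day retention are about 9.27 times as high in the tutorial group.

9.27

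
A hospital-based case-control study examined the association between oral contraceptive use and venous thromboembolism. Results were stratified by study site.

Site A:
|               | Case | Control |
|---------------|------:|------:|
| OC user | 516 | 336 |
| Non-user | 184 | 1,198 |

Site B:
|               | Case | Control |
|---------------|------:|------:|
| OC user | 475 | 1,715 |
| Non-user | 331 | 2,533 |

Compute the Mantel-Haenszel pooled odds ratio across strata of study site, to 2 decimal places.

3.68

OR_MH = Σ(aᵢdᵢ/nᵢ) / Σ(bᵢcᵢ/nᵢ), where nᵢ is the stratum total.
Stratum 1 (Site A): n = 2234; a·d/n = 516·1198/2234 = 276.7090; b·c/n = 336·184/2234 = 27.6741
Stratum 2 (Site B): n = 5054; a·d/n = 475·2533/5054 = 238.0639; b·c/n = 1715·331/5054 = 112.3199
OR_MH = (276.7090 + 238.0639) / (27.6741 + 112.3199) = 514.7730 / 139.9941 = 3.67711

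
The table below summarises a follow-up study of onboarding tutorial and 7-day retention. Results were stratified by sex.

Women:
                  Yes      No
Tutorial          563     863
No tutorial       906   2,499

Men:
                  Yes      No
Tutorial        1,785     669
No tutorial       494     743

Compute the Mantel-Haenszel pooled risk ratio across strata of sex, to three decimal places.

1.670

RR_MH = Σ(aᵢ·n₀ᵢ/nᵢ) / Σ(cᵢ·n₁ᵢ/nᵢ), with n₁ᵢ = aᵢ+bᵢ (exposed), n₀ᵢ = cᵢ+dᵢ (unexposed), nᵢ = n₁ᵢ+n₀ᵢ.
Stratum 1 (Women): n₁ = 1426, n₀ = 3405, n = 4831; a·n₀/n = 563·3405/4831 = 396.8154; c·n₁/n = 906·1426/4831 = 267.4303
Stratum 2 (Men): n₁ = 2454, n₀ = 1237, n = 3691; a·n₀/n = 1785·1237/3691 = 598.2241; c·n₁/n = 494·2454/3691 = 328.4411
RR_MH = (396.8154 + 598.2241) / (267.4303 + 328.4411) = 995.0394 / 595.8714 = 1.66989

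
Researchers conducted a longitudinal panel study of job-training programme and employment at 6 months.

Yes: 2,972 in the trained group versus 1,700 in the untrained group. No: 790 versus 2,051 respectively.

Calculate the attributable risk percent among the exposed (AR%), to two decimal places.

From the description: a = 2972, b = 790, c = 1700, d = 2051.
Risk in exposed = 2972/3762 = 0.79001; risk in unexposed = 1700/3751 = 0.45321.
RR = 0.79001/0.45321 = 1.74312
AR% = (RR − 1)/RR × 100 = (1.74312 − 1)/1.74312 × 100 = 42.6317%

42.63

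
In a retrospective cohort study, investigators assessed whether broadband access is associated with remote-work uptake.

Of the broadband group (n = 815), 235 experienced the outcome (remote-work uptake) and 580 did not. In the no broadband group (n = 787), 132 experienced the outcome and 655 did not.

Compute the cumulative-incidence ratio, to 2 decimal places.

From the description: a = 235, b = 580, c = 132, d = 655.
Risk in exposed = 235/815 = 0.28834; risk in unexposed = 132/787 = 0.16773.
RR = 0.28834 / 0.16773 = 1.71914
The risk among the exposed is 1.72 times that among the unexposed.

1.72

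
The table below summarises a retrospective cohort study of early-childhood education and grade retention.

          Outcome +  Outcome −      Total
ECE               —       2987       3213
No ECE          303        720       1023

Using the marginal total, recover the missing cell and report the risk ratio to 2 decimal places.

The missing cell is in the exposed row: 3213 − 2987 = 226.
So a = 226, b = 2987, c = 303, d = 720.
RR = [a/(a+b)] / [c/(c+d)] = (226/3213) / (303/1023) = 0.07034/0.29619 = 0.23748

0.24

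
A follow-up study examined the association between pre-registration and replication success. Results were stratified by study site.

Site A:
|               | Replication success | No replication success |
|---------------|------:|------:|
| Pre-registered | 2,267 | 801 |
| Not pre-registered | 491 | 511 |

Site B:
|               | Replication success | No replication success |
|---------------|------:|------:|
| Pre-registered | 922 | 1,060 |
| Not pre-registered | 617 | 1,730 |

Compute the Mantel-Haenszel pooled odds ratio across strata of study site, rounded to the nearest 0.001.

2.636

OR_MH = Σ(aᵢdᵢ/nᵢ) / Σ(bᵢcᵢ/nᵢ), where nᵢ is the stratum total.
Stratum 1 (Site A): n = 4070; a·d/n = 2267·511/4070 = 284.6283; b·c/n = 801·491/4070 = 96.6317
Stratum 2 (Site B): n = 4329; a·d/n = 922·1730/4329 = 368.4592; b·c/n = 1060·617/4329 = 151.0788
OR_MH = (284.6283 + 368.4592) / (96.6317 + 151.0788) = 653.0875 / 247.7105 = 2.63650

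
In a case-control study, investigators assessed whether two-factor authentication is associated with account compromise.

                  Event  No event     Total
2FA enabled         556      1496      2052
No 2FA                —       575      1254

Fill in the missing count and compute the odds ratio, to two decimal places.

0.31

The missing cell is in the unexposed row: 1254 − 575 = 679.
So a = 556, b = 1496, c = 679, d = 575.
OR = (a·d)/(b·c) = (556 × 575) / (1496 × 679) = 319700 / 1015784 = 0.31473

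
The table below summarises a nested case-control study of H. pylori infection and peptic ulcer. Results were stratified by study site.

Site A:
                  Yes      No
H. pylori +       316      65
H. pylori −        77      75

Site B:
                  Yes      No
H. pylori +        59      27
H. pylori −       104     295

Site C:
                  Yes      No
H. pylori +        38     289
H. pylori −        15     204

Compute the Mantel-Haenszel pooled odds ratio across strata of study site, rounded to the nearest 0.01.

OR_MH = Σ(aᵢdᵢ/nᵢ) / Σ(bᵢcᵢ/nᵢ), where nᵢ is the stratum total.
Stratum 1 (Site A): n = 533; a·d/n = 316·75/533 = 44.4653; b·c/n = 65·77/533 = 9.3902
Stratum 2 (Site B): n = 485; a·d/n = 59·295/485 = 35.8866; b·c/n = 27·104/485 = 5.7897
Stratum 3 (Site C): n = 546; a·d/n = 38·204/546 = 14.1978; b·c/n = 289·15/546 = 7.9396
OR_MH = (44.4653 + 35.8866 + 14.1978) / (9.3902 + 5.7897 + 7.9396) = 94.5497 / 23.1195 = 4.08961

4.09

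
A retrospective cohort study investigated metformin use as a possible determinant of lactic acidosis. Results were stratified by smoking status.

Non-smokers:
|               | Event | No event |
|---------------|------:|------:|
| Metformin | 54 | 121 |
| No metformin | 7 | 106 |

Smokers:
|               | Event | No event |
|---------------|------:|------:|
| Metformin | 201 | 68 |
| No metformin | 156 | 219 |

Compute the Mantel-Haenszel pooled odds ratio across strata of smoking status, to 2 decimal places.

4.54

OR_MH = Σ(aᵢdᵢ/nᵢ) / Σ(bᵢcᵢ/nᵢ), where nᵢ is the stratum total.
Stratum 1 (Non-smokers): n = 288; a·d/n = 54·106/288 = 19.8750; b·c/n = 121·7/288 = 2.9410
Stratum 2 (Smokers): n = 644; a·d/n = 201·219/644 = 68.3525; b·c/n = 68·156/644 = 16.4720
OR_MH = (19.8750 + 68.3525) / (2.9410 + 16.4720) = 88.2275 / 19.4130 = 4.54476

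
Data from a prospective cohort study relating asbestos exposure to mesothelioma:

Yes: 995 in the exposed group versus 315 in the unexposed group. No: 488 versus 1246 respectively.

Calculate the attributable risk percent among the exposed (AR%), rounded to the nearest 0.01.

From the description: a = 995, b = 488, c = 315, d = 1246.
Risk in exposed = 995/1483 = 0.67094; risk in unexposed = 315/1561 = 0.20179.
RR = 0.67094/0.20179 = 3.32487
AR% = (RR − 1)/RR × 100 = (3.32487 − 1)/3.32487 × 100 = 69.9236%

69.92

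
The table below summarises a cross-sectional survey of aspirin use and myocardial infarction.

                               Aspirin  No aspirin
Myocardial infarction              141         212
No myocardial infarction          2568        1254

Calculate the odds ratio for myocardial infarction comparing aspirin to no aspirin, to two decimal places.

0.32

Reading the table with exposure as columns: a = 141 (Aspirin, case), b = 2568 (Aspirin, non-case), c = 212 (No aspirin, case), d = 1254.
OR = (a·d)/(b·c) = (141 × 1254) / (2568 × 212) = 176814 / 544416 = 0.32478
Exposure is associated with lower odds of myocardial infarction (OR = 0.32 < 1).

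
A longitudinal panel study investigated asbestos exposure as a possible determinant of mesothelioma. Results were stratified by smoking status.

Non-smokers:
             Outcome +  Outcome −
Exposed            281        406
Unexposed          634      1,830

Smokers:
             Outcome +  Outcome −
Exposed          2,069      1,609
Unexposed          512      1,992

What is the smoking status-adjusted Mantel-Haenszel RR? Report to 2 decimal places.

RR_MH = Σ(aᵢ·n₀ᵢ/nᵢ) / Σ(cᵢ·n₁ᵢ/nᵢ), with n₁ᵢ = aᵢ+bᵢ (exposed), n₀ᵢ = cᵢ+dᵢ (unexposed), nᵢ = n₁ᵢ+n₀ᵢ.
Stratum 1 (Non-smokers): n₁ = 687, n₀ = 2464, n = 3151; a·n₀/n = 281·2464/3151 = 219.7347; c·n₁/n = 634·687/3151 = 138.2285
Stratum 2 (Smokers): n₁ = 3678, n₀ = 2504, n = 6182; a·n₀/n = 2069·2504/6182 = 838.0421; c·n₁/n = 512·3678/6182 = 304.6160
RR_MH = (219.7347 + 838.0421) / (138.2285 + 304.6160) = 1057.7767 / 442.8445 = 2.38860

2.39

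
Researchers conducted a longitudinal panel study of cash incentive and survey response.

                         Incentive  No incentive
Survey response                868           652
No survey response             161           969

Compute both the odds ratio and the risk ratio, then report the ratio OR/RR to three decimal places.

3.821

Reading the table with exposure as columns: a = 868 (Incentive, case), b = 161 (Incentive, non-case), c = 652 (No incentive, case), d = 969.
OR = (868·969)/(161·652) = 841092/104972 = 8.01254
Risk in exposed = 868/1029 = 0.84354; risk in unexposed = 652/1621 = 0.40222; RR = 2.09720
OR/RR = 8.01254 / 2.09720 = 3.82059
The outcome is not rare, so the OR lies further from 1 than the RR.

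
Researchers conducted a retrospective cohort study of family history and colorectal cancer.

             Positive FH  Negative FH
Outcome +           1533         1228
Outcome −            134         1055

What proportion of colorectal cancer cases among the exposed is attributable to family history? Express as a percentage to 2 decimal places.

41.51

Reading the table with exposure as columns: a = 1533 (Positive FH, case), b = 134 (Positive FH, non-case), c = 1228 (Negative FH, case), d = 1055.
Risk in exposed = 1533/1667 = 0.91962; risk in unexposed = 1228/2283 = 0.53789.
RR = 0.91962/0.53789 = 1.70968
AR% = (RR − 1)/RR × 100 = (1.70968 − 1)/1.70968 × 100 = 41.5094%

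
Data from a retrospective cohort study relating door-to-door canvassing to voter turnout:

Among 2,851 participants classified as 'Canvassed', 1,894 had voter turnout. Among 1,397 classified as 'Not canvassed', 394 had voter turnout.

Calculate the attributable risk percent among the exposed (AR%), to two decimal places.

57.55

From the description: a = 1894, b = 957, c = 394, d = 1003.
Risk in exposed = 1894/2851 = 0.66433; risk in unexposed = 394/1397 = 0.28203.
RR = 0.66433/0.28203 = 2.35550
AR% = (RR − 1)/RR × 100 = (2.35550 − 1)/2.35550 × 100 = 57.5462%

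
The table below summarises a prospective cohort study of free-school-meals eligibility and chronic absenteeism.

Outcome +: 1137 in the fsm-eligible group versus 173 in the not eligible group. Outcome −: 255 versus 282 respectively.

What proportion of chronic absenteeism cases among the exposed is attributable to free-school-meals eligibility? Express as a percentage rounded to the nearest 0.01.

53.45

From the description: a = 1137, b = 255, c = 173, d = 282.
Risk in exposed = 1137/1392 = 0.81681; risk in unexposed = 173/455 = 0.38022.
RR = 0.81681/0.38022 = 2.14826
AR% = (RR − 1)/RR × 100 = (2.14826 − 1)/2.14826 × 100 = 53.4507%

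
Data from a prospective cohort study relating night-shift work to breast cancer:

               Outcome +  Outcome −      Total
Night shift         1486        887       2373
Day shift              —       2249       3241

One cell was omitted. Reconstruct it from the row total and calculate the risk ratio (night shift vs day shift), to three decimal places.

2.046

The missing cell is in the unexposed row: 3241 − 2249 = 992.
So a = 1486, b = 887, c = 992, d = 2249.
RR = [a/(a+b)] / [c/(c+d)] = (1486/2373) / (992/3241) = 0.62621/0.30608 = 2.04592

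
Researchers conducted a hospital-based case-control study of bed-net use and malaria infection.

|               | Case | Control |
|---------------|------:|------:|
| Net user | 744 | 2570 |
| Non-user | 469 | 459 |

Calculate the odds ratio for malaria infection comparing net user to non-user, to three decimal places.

Cells: a = 744, b = 2570, c = 469, d = 459.
OR = (a·d)/(b·c) = (744 × 459) / (2570 × 469) = 341496 / 1205330 = 0.28332
Exposure is associated with lower odds of malaria infection (OR = 0.28 < 1).

0.283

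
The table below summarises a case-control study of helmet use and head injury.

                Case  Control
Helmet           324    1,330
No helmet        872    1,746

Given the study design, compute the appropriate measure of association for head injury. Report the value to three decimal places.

0.488

Cells: a = 324, b = 1330, c = 872, d = 1746.
This is a case-control study: participants were sampled on outcome status, so risks in the source population cannot be estimated directly — relative risk is not valid here. The odds ratio is the appropriate measure.
OR = (a·d)/(b·c) = (324 × 1746) / (1330 × 872) = 565704 / 1159760 = 0.48778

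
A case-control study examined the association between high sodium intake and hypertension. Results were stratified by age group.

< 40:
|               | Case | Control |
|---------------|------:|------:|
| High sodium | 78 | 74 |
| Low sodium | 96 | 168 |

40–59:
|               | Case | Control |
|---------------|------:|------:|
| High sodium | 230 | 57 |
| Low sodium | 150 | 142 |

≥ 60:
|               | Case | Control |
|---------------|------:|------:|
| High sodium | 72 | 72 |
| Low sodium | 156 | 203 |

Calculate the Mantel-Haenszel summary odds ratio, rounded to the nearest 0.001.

2.159

OR_MH = Σ(aᵢdᵢ/nᵢ) / Σ(bᵢcᵢ/nᵢ), where nᵢ is the stratum total.
Stratum 1 (< 40): n = 416; a·d/n = 78·168/416 = 31.5000; b·c/n = 74·96/416 = 17.0769
Stratum 2 (40–59): n = 579; a·d/n = 230·142/579 = 56.4076; b·c/n = 57·150/579 = 14.7668
Stratum 3 (≥ 60): n = 503; a·d/n = 72·203/503 = 29.0577; b·c/n = 72·156/503 = 22.3300
OR_MH = (31.5000 + 56.4076 + 29.0577) / (17.0769 + 14.7668 + 22.3300) = 116.9653 / 54.1738 = 2.15907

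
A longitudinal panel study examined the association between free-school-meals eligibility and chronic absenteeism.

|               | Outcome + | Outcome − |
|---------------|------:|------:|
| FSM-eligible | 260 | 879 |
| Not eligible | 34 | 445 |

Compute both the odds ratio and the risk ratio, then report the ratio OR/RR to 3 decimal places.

1.204

Cells: a = 260, b = 879, c = 34, d = 445.
OR = (260·445)/(879·34) = 115700/29886 = 3.87138
Risk in exposed = 260/1139 = 0.22827; risk in unexposed = 34/479 = 0.07098; RR = 3.21593
OR/RR = 3.87138 / 3.21593 = 1.20381
The outcome is not rare, so the OR lies further from 1 than the RR.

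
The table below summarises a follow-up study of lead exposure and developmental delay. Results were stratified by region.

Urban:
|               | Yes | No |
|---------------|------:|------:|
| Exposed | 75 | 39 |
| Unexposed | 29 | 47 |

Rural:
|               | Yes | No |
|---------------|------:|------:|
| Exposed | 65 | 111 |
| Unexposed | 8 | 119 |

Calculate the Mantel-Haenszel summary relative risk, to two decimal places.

2.60

RR_MH = Σ(aᵢ·n₀ᵢ/nᵢ) / Σ(cᵢ·n₁ᵢ/nᵢ), with n₁ᵢ = aᵢ+bᵢ (exposed), n₀ᵢ = cᵢ+dᵢ (unexposed), nᵢ = n₁ᵢ+n₀ᵢ.
Stratum 1 (Urban): n₁ = 114, n₀ = 76, n = 190; a·n₀/n = 75·76/190 = 30.0000; c·n₁/n = 29·114/190 = 17.4000
Stratum 2 (Rural): n₁ = 176, n₀ = 127, n = 303; a·n₀/n = 65·127/303 = 27.2442; c·n₁/n = 8·176/303 = 4.6469
RR_MH = (30.0000 + 27.2442) / (17.4000 + 4.6469) = 57.2442 / 22.0469 = 2.59648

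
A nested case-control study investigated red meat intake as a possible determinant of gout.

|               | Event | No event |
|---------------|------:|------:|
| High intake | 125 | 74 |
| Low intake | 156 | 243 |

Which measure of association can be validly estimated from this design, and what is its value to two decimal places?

2.63

Cells: a = 125, b = 74, c = 156, d = 243.
This is a nested case-control study: participants were sampled on outcome status, so risks in the source population cannot be estimated directly — relative risk is not valid here. The odds ratio is the appropriate measure.
OR = (a·d)/(b·c) = (125 × 243) / (74 × 156) = 30375 / 11544 = 2.63124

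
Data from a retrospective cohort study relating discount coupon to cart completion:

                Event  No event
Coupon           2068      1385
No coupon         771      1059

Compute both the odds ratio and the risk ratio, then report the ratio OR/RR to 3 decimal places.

1.443

Cells: a = 2068, b = 1385, c = 771, d = 1059.
OR = (2068·1059)/(1385·771) = 2190012/1067835 = 2.05089
Risk in exposed = 2068/3453 = 0.59890; risk in unexposed = 771/1830 = 0.42131; RR = 1.42151
OR/RR = 2.05089 / 1.42151 = 1.44275
The outcome is not rare, so the OR lies further from 1 than the RR.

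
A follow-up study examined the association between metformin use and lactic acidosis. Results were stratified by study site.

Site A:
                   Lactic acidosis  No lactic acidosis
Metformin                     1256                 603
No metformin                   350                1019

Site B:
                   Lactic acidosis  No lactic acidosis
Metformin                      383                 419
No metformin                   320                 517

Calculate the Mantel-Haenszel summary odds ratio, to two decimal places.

OR_MH = Σ(aᵢdᵢ/nᵢ) / Σ(bᵢcᵢ/nᵢ), where nᵢ is the stratum total.
Stratum 1 (Site A): n = 3228; a·d/n = 1256·1019/3228 = 396.4882; b·c/n = 603·350/3228 = 65.3810
Stratum 2 (Site B): n = 1639; a·d/n = 383·517/1639 = 120.8121; b·c/n = 419·320/1639 = 81.8060
OR_MH = (396.4882 + 120.8121) / (65.3810 + 81.8060) = 517.3003 / 147.1870 = 3.51458

3.51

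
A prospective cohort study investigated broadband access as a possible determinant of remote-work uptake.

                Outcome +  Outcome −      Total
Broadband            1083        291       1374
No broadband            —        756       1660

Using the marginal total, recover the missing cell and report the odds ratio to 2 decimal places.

The missing cell is in the unexposed row: 1660 − 756 = 904.
So a = 1083, b = 291, c = 904, d = 756.
OR = (a·d)/(b·c) = (1083 × 756) / (291 × 904) = 818748 / 263064 = 3.11235

3.11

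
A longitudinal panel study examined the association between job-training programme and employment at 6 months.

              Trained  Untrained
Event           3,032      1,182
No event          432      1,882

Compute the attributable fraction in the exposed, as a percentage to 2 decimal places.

55.93

Reading the table with exposure as columns: a = 3032 (Trained, case), b = 432 (Trained, non-case), c = 1182 (Untrained, case), d = 1882.
Risk in exposed = 3032/3464 = 0.87529; risk in unexposed = 1182/3064 = 0.38577.
RR = 0.87529/0.38577 = 2.26894
AR% = (RR − 1)/RR × 100 = (2.26894 − 1)/2.26894 × 100 = 55.9265%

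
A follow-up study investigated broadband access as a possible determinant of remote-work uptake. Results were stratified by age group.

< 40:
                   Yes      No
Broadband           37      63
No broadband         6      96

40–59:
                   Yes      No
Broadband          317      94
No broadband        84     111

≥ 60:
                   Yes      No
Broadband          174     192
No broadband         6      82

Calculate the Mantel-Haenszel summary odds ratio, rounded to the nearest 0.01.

6.14

OR_MH = Σ(aᵢdᵢ/nᵢ) / Σ(bᵢcᵢ/nᵢ), where nᵢ is the stratum total.
Stratum 1 (< 40): n = 202; a·d/n = 37·96/202 = 17.5842; b·c/n = 63·6/202 = 1.8713
Stratum 2 (40–59): n = 606; a·d/n = 317·111/606 = 58.0644; b·c/n = 94·84/606 = 13.0297
Stratum 3 (≥ 60): n = 454; a·d/n = 174·82/454 = 31.4273; b·c/n = 192·6/454 = 2.5374
OR_MH = (17.5842 + 58.0644 + 31.4273) / (1.8713 + 13.0297 + 2.5374) = 107.0758 / 17.4384 = 6.14022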